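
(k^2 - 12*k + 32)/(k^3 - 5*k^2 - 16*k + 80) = (k - 8)/(k^2 - k - 20)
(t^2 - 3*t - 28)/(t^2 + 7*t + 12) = (t - 7)/(t + 3)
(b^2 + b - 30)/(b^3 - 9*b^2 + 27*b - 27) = (b^2 + b - 30)/(b^3 - 9*b^2 + 27*b - 27)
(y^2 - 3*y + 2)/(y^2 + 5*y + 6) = (y^2 - 3*y + 2)/(y^2 + 5*y + 6)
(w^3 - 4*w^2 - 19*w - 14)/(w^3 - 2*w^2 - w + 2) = (w^2 - 5*w - 14)/(w^2 - 3*w + 2)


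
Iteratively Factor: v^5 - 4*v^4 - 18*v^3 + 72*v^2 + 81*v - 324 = (v - 3)*(v^4 - v^3 - 21*v^2 + 9*v + 108) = (v - 3)^2*(v^3 + 2*v^2 - 15*v - 36) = (v - 4)*(v - 3)^2*(v^2 + 6*v + 9) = (v - 4)*(v - 3)^2*(v + 3)*(v + 3)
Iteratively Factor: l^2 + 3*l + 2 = (l + 1)*(l + 2)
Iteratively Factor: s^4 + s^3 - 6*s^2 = (s + 3)*(s^3 - 2*s^2) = (s - 2)*(s + 3)*(s^2) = s*(s - 2)*(s + 3)*(s)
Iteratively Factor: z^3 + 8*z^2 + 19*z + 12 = (z + 4)*(z^2 + 4*z + 3) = (z + 1)*(z + 4)*(z + 3)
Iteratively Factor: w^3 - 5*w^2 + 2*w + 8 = (w + 1)*(w^2 - 6*w + 8) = (w - 4)*(w + 1)*(w - 2)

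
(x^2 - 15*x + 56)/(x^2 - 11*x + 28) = (x - 8)/(x - 4)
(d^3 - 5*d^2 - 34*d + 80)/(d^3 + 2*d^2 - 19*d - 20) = (d^2 - 10*d + 16)/(d^2 - 3*d - 4)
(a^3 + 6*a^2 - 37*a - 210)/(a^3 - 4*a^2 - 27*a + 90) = (a + 7)/(a - 3)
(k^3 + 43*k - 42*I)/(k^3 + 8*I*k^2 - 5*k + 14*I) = (k - 6*I)/(k + 2*I)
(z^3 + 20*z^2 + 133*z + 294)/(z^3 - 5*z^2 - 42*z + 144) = (z^2 + 14*z + 49)/(z^2 - 11*z + 24)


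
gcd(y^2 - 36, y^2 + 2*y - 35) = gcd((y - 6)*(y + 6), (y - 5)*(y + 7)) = 1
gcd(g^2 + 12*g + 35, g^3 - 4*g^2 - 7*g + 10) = 1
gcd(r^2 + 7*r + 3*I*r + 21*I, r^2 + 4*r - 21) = r + 7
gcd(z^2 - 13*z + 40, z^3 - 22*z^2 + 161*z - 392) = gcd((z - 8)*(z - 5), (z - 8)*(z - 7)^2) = z - 8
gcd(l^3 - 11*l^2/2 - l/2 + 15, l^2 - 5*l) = l - 5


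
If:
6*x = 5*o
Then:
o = 6*x/5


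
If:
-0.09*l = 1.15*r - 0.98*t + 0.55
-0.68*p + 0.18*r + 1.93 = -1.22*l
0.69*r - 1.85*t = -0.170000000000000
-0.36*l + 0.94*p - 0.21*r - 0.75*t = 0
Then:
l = -2.02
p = -0.89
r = -0.35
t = -0.04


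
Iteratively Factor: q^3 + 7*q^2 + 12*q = (q + 4)*(q^2 + 3*q) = (q + 3)*(q + 4)*(q)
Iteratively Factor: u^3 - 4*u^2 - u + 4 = (u - 1)*(u^2 - 3*u - 4) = (u - 1)*(u + 1)*(u - 4)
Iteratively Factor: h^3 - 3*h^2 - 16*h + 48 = (h + 4)*(h^2 - 7*h + 12) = (h - 4)*(h + 4)*(h - 3)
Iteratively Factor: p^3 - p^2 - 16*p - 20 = (p + 2)*(p^2 - 3*p - 10) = (p - 5)*(p + 2)*(p + 2)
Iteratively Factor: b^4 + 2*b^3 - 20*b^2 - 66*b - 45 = (b + 3)*(b^3 - b^2 - 17*b - 15) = (b + 1)*(b + 3)*(b^2 - 2*b - 15) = (b - 5)*(b + 1)*(b + 3)*(b + 3)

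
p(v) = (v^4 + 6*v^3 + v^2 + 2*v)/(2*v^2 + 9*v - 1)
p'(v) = (-4*v - 9)*(v^4 + 6*v^3 + v^2 + 2*v)/(2*v^2 + 9*v - 1)^2 + (4*v^3 + 18*v^2 + 2*v + 2)/(2*v^2 + 9*v - 1) = (4*v^5 + 39*v^4 + 104*v^3 - 13*v^2 - 2*v - 2)/(4*v^4 + 36*v^3 + 77*v^2 - 18*v + 1)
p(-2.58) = 5.25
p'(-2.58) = -5.03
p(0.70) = 0.67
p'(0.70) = 0.91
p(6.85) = 27.13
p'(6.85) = 7.50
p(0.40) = 0.47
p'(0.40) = 0.33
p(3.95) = 9.68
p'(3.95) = 4.52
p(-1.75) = 2.18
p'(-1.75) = -2.62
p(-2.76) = 6.23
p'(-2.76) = -5.87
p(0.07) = -0.41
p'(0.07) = -16.70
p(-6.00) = 1.41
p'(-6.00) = -12.05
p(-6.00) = 1.41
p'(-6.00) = -12.05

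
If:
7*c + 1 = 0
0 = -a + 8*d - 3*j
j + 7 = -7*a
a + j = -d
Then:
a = -77/68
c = -1/7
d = 7/34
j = 63/68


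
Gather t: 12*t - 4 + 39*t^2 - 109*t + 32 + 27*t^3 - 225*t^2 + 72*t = 27*t^3 - 186*t^2 - 25*t + 28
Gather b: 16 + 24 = 40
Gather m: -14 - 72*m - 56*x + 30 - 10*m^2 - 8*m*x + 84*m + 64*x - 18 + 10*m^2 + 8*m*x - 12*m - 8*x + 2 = 0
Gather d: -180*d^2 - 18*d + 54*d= -180*d^2 + 36*d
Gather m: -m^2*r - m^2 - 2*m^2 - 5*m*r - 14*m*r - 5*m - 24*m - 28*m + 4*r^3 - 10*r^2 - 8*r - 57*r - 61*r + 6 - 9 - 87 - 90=m^2*(-r - 3) + m*(-19*r - 57) + 4*r^3 - 10*r^2 - 126*r - 180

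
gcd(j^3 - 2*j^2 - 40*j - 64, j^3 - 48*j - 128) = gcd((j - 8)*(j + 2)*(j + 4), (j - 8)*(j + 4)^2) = j^2 - 4*j - 32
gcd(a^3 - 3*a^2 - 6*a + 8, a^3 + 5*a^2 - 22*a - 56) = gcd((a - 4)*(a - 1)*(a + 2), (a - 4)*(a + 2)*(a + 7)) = a^2 - 2*a - 8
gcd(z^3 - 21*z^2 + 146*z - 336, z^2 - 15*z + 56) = z^2 - 15*z + 56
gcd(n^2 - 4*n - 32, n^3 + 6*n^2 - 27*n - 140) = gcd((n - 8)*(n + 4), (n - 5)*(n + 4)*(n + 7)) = n + 4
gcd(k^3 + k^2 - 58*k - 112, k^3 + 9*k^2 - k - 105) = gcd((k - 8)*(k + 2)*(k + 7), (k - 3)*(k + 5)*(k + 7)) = k + 7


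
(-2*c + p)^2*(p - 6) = 4*c^2*p - 24*c^2 - 4*c*p^2 + 24*c*p + p^3 - 6*p^2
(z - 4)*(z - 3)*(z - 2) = z^3 - 9*z^2 + 26*z - 24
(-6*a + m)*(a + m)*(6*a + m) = -36*a^3 - 36*a^2*m + a*m^2 + m^3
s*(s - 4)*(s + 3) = s^3 - s^2 - 12*s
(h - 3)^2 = h^2 - 6*h + 9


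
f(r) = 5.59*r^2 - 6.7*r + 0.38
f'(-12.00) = -140.86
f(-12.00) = 885.74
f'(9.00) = 93.92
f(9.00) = 392.87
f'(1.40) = 8.95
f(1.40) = 1.96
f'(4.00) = 38.02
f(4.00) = 63.02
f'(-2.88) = -38.90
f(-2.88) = 66.04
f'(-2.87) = -38.79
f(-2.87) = 65.65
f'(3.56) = 33.10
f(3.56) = 47.37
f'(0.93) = 3.70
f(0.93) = -1.02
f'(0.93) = 3.70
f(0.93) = -1.02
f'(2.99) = 26.73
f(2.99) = 30.32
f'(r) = 11.18*r - 6.7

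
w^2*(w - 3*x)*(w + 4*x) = w^4 + w^3*x - 12*w^2*x^2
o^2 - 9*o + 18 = (o - 6)*(o - 3)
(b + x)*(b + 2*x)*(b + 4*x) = b^3 + 7*b^2*x + 14*b*x^2 + 8*x^3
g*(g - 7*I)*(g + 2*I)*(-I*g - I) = -I*g^4 - 5*g^3 - I*g^3 - 5*g^2 - 14*I*g^2 - 14*I*g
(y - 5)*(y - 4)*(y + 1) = y^3 - 8*y^2 + 11*y + 20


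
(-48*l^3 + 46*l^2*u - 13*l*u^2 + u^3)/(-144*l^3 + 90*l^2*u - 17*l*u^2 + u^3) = (-2*l + u)/(-6*l + u)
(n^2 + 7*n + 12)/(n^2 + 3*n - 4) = (n + 3)/(n - 1)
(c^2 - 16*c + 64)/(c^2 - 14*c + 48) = (c - 8)/(c - 6)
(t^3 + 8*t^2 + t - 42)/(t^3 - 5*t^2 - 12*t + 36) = (t + 7)/(t - 6)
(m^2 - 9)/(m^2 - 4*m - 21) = (m - 3)/(m - 7)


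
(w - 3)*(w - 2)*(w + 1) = w^3 - 4*w^2 + w + 6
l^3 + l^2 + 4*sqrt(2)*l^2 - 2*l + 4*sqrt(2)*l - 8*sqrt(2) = (l - 1)*(l + 2)*(l + 4*sqrt(2))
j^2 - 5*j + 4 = (j - 4)*(j - 1)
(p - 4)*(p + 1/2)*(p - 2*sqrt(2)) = p^3 - 7*p^2/2 - 2*sqrt(2)*p^2 - 2*p + 7*sqrt(2)*p + 4*sqrt(2)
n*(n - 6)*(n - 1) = n^3 - 7*n^2 + 6*n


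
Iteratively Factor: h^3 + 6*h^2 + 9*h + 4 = (h + 4)*(h^2 + 2*h + 1) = (h + 1)*(h + 4)*(h + 1)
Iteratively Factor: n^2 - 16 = (n + 4)*(n - 4)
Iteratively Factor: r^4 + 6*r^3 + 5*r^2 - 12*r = (r - 1)*(r^3 + 7*r^2 + 12*r) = (r - 1)*(r + 4)*(r^2 + 3*r) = r*(r - 1)*(r + 4)*(r + 3)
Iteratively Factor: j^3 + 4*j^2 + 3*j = (j + 1)*(j^2 + 3*j) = (j + 1)*(j + 3)*(j)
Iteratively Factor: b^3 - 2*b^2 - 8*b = (b + 2)*(b^2 - 4*b) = b*(b + 2)*(b - 4)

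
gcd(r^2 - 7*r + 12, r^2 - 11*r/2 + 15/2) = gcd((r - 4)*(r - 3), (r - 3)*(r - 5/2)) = r - 3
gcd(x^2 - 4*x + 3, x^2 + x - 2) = x - 1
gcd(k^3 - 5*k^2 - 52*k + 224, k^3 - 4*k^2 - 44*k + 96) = k - 8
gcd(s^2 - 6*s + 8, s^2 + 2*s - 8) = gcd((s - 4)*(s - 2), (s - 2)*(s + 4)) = s - 2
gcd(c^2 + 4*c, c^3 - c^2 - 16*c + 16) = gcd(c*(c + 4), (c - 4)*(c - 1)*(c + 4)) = c + 4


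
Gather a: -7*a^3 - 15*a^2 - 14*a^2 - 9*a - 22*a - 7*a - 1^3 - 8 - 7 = -7*a^3 - 29*a^2 - 38*a - 16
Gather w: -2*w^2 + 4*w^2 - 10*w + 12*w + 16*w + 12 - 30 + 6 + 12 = 2*w^2 + 18*w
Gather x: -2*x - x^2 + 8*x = -x^2 + 6*x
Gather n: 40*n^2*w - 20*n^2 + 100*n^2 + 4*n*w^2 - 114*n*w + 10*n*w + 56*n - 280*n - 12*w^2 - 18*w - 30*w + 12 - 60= n^2*(40*w + 80) + n*(4*w^2 - 104*w - 224) - 12*w^2 - 48*w - 48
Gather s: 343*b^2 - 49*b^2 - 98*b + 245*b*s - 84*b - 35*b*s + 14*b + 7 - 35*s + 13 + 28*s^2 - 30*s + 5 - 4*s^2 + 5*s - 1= 294*b^2 - 168*b + 24*s^2 + s*(210*b - 60) + 24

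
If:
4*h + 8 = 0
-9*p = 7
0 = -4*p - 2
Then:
No Solution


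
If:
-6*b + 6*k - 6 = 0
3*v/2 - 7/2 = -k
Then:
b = 5/2 - 3*v/2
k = 7/2 - 3*v/2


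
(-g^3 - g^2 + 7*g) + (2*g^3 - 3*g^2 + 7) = g^3 - 4*g^2 + 7*g + 7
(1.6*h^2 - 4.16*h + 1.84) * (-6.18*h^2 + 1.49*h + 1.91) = -9.888*h^4 + 28.0928*h^3 - 14.5136*h^2 - 5.204*h + 3.5144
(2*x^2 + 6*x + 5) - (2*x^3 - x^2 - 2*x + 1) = -2*x^3 + 3*x^2 + 8*x + 4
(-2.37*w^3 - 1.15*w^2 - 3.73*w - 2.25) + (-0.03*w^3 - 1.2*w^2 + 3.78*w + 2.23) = -2.4*w^3 - 2.35*w^2 + 0.0499999999999998*w - 0.02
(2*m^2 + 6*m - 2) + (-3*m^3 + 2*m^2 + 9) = -3*m^3 + 4*m^2 + 6*m + 7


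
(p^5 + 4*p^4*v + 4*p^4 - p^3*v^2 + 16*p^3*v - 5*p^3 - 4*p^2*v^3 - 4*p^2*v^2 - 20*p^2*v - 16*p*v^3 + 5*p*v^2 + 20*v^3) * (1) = p^5 + 4*p^4*v + 4*p^4 - p^3*v^2 + 16*p^3*v - 5*p^3 - 4*p^2*v^3 - 4*p^2*v^2 - 20*p^2*v - 16*p*v^3 + 5*p*v^2 + 20*v^3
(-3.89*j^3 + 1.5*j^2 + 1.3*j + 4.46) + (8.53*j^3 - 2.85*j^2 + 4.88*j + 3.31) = 4.64*j^3 - 1.35*j^2 + 6.18*j + 7.77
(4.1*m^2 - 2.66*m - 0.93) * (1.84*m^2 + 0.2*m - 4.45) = 7.544*m^4 - 4.0744*m^3 - 20.4882*m^2 + 11.651*m + 4.1385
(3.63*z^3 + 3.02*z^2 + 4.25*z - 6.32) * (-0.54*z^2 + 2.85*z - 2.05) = -1.9602*z^5 + 8.7147*z^4 - 1.1295*z^3 + 9.3343*z^2 - 26.7245*z + 12.956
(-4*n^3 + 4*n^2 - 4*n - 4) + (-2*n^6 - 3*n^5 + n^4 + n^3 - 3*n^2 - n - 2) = -2*n^6 - 3*n^5 + n^4 - 3*n^3 + n^2 - 5*n - 6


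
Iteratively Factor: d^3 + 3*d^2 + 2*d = (d + 2)*(d^2 + d) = (d + 1)*(d + 2)*(d)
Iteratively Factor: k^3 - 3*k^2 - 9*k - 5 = (k - 5)*(k^2 + 2*k + 1) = (k - 5)*(k + 1)*(k + 1)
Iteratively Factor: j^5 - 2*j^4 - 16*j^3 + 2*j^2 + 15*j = (j - 5)*(j^4 + 3*j^3 - j^2 - 3*j) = (j - 5)*(j + 1)*(j^3 + 2*j^2 - 3*j) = j*(j - 5)*(j + 1)*(j^2 + 2*j - 3) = j*(j - 5)*(j + 1)*(j + 3)*(j - 1)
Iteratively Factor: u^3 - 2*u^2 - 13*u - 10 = (u + 1)*(u^2 - 3*u - 10) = (u + 1)*(u + 2)*(u - 5)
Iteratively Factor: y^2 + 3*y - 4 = (y - 1)*(y + 4)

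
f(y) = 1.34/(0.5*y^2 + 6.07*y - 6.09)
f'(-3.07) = -0.01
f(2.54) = 0.11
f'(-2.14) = -0.02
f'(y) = 1.34*(-1.0*y - 6.07)/(0.5*y^2 + 6.07*y - 6.09)^2 = (-1.34*y - 8.1338)/(0.5*y^2 + 6.07*y - 6.09)^2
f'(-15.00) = 0.05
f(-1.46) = -0.10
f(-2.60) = -0.07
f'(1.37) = -1.00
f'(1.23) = -2.15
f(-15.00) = 0.09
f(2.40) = 0.12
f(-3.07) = -0.07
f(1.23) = 0.63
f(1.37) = 0.42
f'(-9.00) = 0.01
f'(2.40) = -0.09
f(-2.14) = -0.08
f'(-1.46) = -0.03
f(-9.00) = -0.07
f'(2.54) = -0.07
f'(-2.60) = -0.01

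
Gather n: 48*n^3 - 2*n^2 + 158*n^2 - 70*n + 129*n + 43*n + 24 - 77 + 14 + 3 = 48*n^3 + 156*n^2 + 102*n - 36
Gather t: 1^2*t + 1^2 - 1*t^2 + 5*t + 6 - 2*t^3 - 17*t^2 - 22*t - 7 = -2*t^3 - 18*t^2 - 16*t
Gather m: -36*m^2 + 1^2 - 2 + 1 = -36*m^2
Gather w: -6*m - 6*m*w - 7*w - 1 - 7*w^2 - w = -6*m - 7*w^2 + w*(-6*m - 8) - 1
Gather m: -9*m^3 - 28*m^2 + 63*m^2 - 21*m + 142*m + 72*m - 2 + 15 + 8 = -9*m^3 + 35*m^2 + 193*m + 21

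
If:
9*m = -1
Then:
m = -1/9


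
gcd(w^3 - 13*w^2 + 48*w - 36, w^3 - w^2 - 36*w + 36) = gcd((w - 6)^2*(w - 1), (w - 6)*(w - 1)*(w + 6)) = w^2 - 7*w + 6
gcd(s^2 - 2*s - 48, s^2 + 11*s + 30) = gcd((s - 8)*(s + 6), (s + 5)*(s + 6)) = s + 6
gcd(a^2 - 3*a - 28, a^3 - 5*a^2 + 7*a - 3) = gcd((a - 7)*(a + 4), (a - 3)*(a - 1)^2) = 1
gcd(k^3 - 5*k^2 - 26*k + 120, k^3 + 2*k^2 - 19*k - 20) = k^2 + k - 20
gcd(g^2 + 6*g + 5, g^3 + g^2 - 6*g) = 1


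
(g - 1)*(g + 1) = g^2 - 1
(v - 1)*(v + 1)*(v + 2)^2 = v^4 + 4*v^3 + 3*v^2 - 4*v - 4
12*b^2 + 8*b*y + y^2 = (2*b + y)*(6*b + y)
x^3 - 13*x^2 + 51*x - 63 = (x - 7)*(x - 3)^2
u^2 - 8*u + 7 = (u - 7)*(u - 1)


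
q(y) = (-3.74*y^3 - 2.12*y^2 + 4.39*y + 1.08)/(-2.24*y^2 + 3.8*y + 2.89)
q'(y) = (4.48*y - 3.8)*(-3.74*y^3 - 2.12*y^2 + 4.39*y + 1.08)/(-2.24*y^2 + 3.8*y + 2.89)^2 + (-11.22*y^2 - 4.24*y + 4.39)/(-2.24*y^2 + 3.8*y + 2.89)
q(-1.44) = -0.21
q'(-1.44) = 1.47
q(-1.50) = -0.30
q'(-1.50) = 1.45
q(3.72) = 14.63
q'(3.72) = -1.55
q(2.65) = 25.91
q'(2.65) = -44.57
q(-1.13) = 0.28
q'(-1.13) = 1.79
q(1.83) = -8.93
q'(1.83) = -34.24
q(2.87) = 19.81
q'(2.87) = -17.02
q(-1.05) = 0.43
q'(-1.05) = 2.01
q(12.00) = 24.50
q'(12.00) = 1.60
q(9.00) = 19.80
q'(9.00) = 1.52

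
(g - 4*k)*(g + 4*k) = g^2 - 16*k^2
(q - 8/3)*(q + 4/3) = q^2 - 4*q/3 - 32/9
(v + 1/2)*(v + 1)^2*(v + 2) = v^4 + 9*v^3/2 + 7*v^2 + 9*v/2 + 1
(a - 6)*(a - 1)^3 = a^4 - 9*a^3 + 21*a^2 - 19*a + 6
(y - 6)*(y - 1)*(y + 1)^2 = y^4 - 5*y^3 - 7*y^2 + 5*y + 6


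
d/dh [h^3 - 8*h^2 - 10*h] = 3*h^2 - 16*h - 10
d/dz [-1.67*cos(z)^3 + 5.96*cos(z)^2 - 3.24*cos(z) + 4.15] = (5.01*cos(z)^2 - 11.92*cos(z) + 3.24)*sin(z)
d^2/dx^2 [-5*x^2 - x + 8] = -10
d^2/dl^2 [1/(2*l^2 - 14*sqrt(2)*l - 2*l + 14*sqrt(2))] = (-l^2 + l + 7*sqrt(2)*l + (-2*l + 1 + 7*sqrt(2))^2 - 7*sqrt(2))/(l^2 - 7*sqrt(2)*l - l + 7*sqrt(2))^3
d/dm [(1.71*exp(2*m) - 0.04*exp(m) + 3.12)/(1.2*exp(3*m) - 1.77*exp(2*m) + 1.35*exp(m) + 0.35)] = (-2.052*exp(4*m) + 0.096*exp(3*m) - 8.9943*exp(2*m) + 12.2418*exp(m) - 4.226)*exp(m)/(1.44*exp(6*m) - 4.248*exp(5*m) + 6.3729*exp(4*m) - 3.939*exp(3*m) + 0.5835*exp(2*m) + 0.945*exp(m) + 0.1225)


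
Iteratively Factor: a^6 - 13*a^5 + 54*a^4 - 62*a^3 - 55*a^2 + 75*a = (a - 5)*(a^5 - 8*a^4 + 14*a^3 + 8*a^2 - 15*a) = (a - 5)^2*(a^4 - 3*a^3 - a^2 + 3*a) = (a - 5)^2*(a - 3)*(a^3 - a) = (a - 5)^2*(a - 3)*(a + 1)*(a^2 - a) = a*(a - 5)^2*(a - 3)*(a + 1)*(a - 1)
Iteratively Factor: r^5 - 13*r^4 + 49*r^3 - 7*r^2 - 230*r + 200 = (r + 2)*(r^4 - 15*r^3 + 79*r^2 - 165*r + 100) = (r - 1)*(r + 2)*(r^3 - 14*r^2 + 65*r - 100) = (r - 5)*(r - 1)*(r + 2)*(r^2 - 9*r + 20) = (r - 5)*(r - 4)*(r - 1)*(r + 2)*(r - 5)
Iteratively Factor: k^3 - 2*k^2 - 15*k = (k + 3)*(k^2 - 5*k) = (k - 5)*(k + 3)*(k)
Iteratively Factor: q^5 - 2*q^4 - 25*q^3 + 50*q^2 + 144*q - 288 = (q + 3)*(q^4 - 5*q^3 - 10*q^2 + 80*q - 96) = (q - 3)*(q + 3)*(q^3 - 2*q^2 - 16*q + 32) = (q - 4)*(q - 3)*(q + 3)*(q^2 + 2*q - 8) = (q - 4)*(q - 3)*(q + 3)*(q + 4)*(q - 2)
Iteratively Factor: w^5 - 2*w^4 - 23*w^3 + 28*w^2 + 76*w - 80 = (w - 2)*(w^4 - 23*w^2 - 18*w + 40) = (w - 2)*(w - 1)*(w^3 + w^2 - 22*w - 40) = (w - 5)*(w - 2)*(w - 1)*(w^2 + 6*w + 8) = (w - 5)*(w - 2)*(w - 1)*(w + 2)*(w + 4)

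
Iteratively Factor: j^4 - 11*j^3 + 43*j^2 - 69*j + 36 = (j - 1)*(j^3 - 10*j^2 + 33*j - 36) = (j - 3)*(j - 1)*(j^2 - 7*j + 12) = (j - 4)*(j - 3)*(j - 1)*(j - 3)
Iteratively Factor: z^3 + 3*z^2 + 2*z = (z)*(z^2 + 3*z + 2) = z*(z + 1)*(z + 2)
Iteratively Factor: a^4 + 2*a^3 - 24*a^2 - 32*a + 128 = (a + 4)*(a^3 - 2*a^2 - 16*a + 32) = (a - 4)*(a + 4)*(a^2 + 2*a - 8) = (a - 4)*(a - 2)*(a + 4)*(a + 4)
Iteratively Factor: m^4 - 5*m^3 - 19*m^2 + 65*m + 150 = (m + 2)*(m^3 - 7*m^2 - 5*m + 75) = (m + 2)*(m + 3)*(m^2 - 10*m + 25) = (m - 5)*(m + 2)*(m + 3)*(m - 5)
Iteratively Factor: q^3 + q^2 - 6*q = (q - 2)*(q^2 + 3*q) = (q - 2)*(q + 3)*(q)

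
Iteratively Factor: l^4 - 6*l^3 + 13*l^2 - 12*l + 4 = (l - 1)*(l^3 - 5*l^2 + 8*l - 4) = (l - 1)^2*(l^2 - 4*l + 4) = (l - 2)*(l - 1)^2*(l - 2)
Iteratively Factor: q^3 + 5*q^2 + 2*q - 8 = (q + 2)*(q^2 + 3*q - 4) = (q + 2)*(q + 4)*(q - 1)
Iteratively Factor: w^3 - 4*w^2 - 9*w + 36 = (w + 3)*(w^2 - 7*w + 12) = (w - 4)*(w + 3)*(w - 3)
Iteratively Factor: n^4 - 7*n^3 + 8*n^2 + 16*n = (n - 4)*(n^3 - 3*n^2 - 4*n) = (n - 4)^2*(n^2 + n) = (n - 4)^2*(n + 1)*(n)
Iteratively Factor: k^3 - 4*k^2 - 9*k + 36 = (k - 3)*(k^2 - k - 12) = (k - 4)*(k - 3)*(k + 3)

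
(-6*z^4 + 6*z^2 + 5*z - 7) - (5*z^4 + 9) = -11*z^4 + 6*z^2 + 5*z - 16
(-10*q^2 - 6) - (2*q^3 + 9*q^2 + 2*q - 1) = -2*q^3 - 19*q^2 - 2*q - 5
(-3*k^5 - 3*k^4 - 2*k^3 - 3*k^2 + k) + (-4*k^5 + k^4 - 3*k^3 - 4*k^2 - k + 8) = -7*k^5 - 2*k^4 - 5*k^3 - 7*k^2 + 8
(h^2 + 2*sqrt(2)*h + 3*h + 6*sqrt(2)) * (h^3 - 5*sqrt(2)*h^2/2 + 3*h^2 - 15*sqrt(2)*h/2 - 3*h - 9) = h^5 - sqrt(2)*h^4/2 + 6*h^4 - 3*sqrt(2)*h^3 - 4*h^3 - 78*h^2 - 21*sqrt(2)*h^2/2 - 117*h - 36*sqrt(2)*h - 54*sqrt(2)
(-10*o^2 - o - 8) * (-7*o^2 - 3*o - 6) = 70*o^4 + 37*o^3 + 119*o^2 + 30*o + 48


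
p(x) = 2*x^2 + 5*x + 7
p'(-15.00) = -55.00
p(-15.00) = 382.00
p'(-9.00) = -31.00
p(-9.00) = 124.00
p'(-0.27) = 3.92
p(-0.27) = 5.80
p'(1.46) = 10.84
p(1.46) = 18.56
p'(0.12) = 5.48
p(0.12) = 7.63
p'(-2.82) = -6.28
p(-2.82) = 8.80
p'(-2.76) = -6.04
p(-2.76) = 8.44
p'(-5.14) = -15.56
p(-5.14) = 34.14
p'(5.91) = 28.64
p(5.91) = 106.41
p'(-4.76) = -14.04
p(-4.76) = 28.52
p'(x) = 4*x + 5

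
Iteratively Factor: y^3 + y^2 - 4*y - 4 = (y + 2)*(y^2 - y - 2) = (y + 1)*(y + 2)*(y - 2)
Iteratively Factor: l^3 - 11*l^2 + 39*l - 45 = (l - 5)*(l^2 - 6*l + 9) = (l - 5)*(l - 3)*(l - 3)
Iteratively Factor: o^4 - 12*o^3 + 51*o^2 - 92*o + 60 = (o - 5)*(o^3 - 7*o^2 + 16*o - 12) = (o - 5)*(o - 2)*(o^2 - 5*o + 6) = (o - 5)*(o - 3)*(o - 2)*(o - 2)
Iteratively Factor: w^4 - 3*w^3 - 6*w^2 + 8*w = (w - 1)*(w^3 - 2*w^2 - 8*w) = (w - 4)*(w - 1)*(w^2 + 2*w) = (w - 4)*(w - 1)*(w + 2)*(w)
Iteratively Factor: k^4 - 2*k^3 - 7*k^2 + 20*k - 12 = (k - 2)*(k^3 - 7*k + 6) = (k - 2)^2*(k^2 + 2*k - 3) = (k - 2)^2*(k - 1)*(k + 3)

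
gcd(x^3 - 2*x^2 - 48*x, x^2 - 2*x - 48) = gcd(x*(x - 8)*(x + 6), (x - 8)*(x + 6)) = x^2 - 2*x - 48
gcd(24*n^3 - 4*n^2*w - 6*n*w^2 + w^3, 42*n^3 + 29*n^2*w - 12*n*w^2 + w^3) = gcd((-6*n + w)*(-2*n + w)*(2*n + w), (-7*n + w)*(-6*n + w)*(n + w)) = -6*n + w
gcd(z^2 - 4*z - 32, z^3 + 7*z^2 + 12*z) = z + 4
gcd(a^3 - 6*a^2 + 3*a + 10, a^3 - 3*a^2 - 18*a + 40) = a^2 - 7*a + 10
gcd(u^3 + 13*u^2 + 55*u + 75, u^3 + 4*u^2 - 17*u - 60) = u^2 + 8*u + 15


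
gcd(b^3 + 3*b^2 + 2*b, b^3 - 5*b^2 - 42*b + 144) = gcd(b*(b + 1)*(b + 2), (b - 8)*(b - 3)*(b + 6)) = 1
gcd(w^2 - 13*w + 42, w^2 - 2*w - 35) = w - 7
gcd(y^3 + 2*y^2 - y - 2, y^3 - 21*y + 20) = y - 1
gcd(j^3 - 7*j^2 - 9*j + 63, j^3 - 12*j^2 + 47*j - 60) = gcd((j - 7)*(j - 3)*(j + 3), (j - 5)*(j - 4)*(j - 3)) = j - 3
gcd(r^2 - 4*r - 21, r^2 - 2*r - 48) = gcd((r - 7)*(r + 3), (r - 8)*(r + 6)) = 1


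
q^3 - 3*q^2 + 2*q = q*(q - 2)*(q - 1)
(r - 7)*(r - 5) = r^2 - 12*r + 35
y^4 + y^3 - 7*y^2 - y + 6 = (y - 2)*(y - 1)*(y + 1)*(y + 3)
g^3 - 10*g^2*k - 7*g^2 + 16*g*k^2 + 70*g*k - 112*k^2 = (g - 7)*(g - 8*k)*(g - 2*k)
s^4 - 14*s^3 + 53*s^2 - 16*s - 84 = (s - 7)*(s - 6)*(s - 2)*(s + 1)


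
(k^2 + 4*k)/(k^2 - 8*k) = (k + 4)/(k - 8)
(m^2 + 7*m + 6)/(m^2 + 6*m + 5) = (m + 6)/(m + 5)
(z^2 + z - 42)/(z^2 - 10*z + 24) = (z + 7)/(z - 4)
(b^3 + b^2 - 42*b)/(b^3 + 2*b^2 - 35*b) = (b - 6)/(b - 5)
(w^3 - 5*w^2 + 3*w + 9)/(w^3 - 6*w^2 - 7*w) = (w^2 - 6*w + 9)/(w*(w - 7))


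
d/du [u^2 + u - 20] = 2*u + 1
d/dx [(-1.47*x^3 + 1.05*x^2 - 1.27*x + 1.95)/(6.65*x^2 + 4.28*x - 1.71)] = (-9.7755*x^4 - 12.5832*x^3 + 20.4806*x^2 - 29.526*x - 6.1743)/(44.2225*x^4 + 56.924*x^3 - 4.4246*x^2 - 14.6376*x + 2.9241)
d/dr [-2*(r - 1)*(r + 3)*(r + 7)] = -6*r^2 - 36*r - 22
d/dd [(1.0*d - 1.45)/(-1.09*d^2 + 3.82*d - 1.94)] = (1.09*d^2 - 3.161*d + 3.599)/(1.1881*d^4 - 8.3276*d^3 + 18.8216*d^2 - 14.8216*d + 3.7636)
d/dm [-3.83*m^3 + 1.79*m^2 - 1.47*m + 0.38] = -11.49*m^2 + 3.58*m - 1.47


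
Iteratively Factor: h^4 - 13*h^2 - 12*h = (h)*(h^3 - 13*h - 12) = h*(h + 1)*(h^2 - h - 12) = h*(h + 1)*(h + 3)*(h - 4)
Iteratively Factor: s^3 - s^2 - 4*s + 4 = (s - 1)*(s^2 - 4) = (s - 2)*(s - 1)*(s + 2)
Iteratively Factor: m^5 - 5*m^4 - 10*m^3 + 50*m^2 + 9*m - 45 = (m - 1)*(m^4 - 4*m^3 - 14*m^2 + 36*m + 45) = (m - 3)*(m - 1)*(m^3 - m^2 - 17*m - 15) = (m - 5)*(m - 3)*(m - 1)*(m^2 + 4*m + 3) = (m - 5)*(m - 3)*(m - 1)*(m + 1)*(m + 3)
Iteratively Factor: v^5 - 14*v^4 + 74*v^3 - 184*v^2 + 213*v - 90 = (v - 1)*(v^4 - 13*v^3 + 61*v^2 - 123*v + 90) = (v - 2)*(v - 1)*(v^3 - 11*v^2 + 39*v - 45) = (v - 5)*(v - 2)*(v - 1)*(v^2 - 6*v + 9) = (v - 5)*(v - 3)*(v - 2)*(v - 1)*(v - 3)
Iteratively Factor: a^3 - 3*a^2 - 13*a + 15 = (a - 5)*(a^2 + 2*a - 3) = (a - 5)*(a - 1)*(a + 3)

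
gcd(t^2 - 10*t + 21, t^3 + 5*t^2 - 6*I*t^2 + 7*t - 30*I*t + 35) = 1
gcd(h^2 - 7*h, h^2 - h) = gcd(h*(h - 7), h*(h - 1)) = h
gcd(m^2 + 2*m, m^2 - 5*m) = m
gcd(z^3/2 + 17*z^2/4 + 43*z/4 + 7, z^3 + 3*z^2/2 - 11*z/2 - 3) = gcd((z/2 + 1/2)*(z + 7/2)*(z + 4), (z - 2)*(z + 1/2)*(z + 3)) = 1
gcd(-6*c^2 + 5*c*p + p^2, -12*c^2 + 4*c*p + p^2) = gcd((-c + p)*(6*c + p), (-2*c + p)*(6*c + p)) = 6*c + p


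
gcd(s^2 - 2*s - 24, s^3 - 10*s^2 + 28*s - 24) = s - 6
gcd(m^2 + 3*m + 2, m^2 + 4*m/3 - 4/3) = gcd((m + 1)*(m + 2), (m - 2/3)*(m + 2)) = m + 2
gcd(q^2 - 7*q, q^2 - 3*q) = q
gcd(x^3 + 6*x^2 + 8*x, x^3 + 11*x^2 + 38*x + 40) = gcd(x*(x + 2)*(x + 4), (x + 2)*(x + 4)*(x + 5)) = x^2 + 6*x + 8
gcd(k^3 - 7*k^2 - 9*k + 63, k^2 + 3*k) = k + 3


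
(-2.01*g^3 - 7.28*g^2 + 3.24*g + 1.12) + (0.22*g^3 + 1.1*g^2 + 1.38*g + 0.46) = -1.79*g^3 - 6.18*g^2 + 4.62*g + 1.58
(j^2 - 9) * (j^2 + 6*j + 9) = j^4 + 6*j^3 - 54*j - 81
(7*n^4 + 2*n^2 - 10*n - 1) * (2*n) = 14*n^5 + 4*n^3 - 20*n^2 - 2*n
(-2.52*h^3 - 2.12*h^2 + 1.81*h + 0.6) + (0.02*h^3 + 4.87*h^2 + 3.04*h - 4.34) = -2.5*h^3 + 2.75*h^2 + 4.85*h - 3.74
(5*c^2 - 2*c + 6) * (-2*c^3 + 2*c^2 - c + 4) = -10*c^5 + 14*c^4 - 21*c^3 + 34*c^2 - 14*c + 24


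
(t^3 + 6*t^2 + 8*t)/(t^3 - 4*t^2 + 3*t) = (t^2 + 6*t + 8)/(t^2 - 4*t + 3)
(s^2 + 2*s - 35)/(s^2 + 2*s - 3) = (s^2 + 2*s - 35)/(s^2 + 2*s - 3)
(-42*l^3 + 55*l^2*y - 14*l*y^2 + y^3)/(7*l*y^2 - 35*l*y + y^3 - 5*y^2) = (-42*l^3 + 55*l^2*y - 14*l*y^2 + y^3)/(y*(7*l*y - 35*l + y^2 - 5*y))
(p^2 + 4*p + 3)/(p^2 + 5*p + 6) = (p + 1)/(p + 2)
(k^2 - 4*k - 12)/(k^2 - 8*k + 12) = (k + 2)/(k - 2)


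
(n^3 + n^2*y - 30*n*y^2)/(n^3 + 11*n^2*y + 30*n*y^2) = (n - 5*y)/(n + 5*y)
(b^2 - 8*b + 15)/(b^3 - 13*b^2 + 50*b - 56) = (b^2 - 8*b + 15)/(b^3 - 13*b^2 + 50*b - 56)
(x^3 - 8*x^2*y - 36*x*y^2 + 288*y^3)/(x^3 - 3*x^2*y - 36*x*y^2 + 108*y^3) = (x - 8*y)/(x - 3*y)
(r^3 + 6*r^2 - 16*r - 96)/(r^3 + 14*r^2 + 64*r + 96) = (r - 4)/(r + 4)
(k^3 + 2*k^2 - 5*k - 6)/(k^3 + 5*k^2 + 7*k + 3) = (k - 2)/(k + 1)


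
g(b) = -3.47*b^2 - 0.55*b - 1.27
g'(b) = -6.94*b - 0.55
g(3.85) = -54.82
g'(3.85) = -27.27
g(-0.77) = -2.90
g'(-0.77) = 4.79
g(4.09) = -61.57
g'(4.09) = -28.93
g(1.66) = -11.74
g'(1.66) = -12.07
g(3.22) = -39.02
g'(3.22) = -22.90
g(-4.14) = -58.47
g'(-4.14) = 28.18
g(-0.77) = -2.90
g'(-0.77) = 4.79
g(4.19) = -64.49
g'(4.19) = -29.63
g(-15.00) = -773.77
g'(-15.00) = 103.55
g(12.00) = -507.55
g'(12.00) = -83.83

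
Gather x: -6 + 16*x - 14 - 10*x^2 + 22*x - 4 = -10*x^2 + 38*x - 24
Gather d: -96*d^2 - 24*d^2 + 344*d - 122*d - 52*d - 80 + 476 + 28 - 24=-120*d^2 + 170*d + 400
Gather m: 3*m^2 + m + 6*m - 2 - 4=3*m^2 + 7*m - 6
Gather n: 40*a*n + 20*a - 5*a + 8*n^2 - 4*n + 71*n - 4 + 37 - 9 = 15*a + 8*n^2 + n*(40*a + 67) + 24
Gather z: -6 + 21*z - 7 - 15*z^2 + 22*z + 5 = -15*z^2 + 43*z - 8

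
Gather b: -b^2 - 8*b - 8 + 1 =-b^2 - 8*b - 7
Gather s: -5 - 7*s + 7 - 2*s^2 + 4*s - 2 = -2*s^2 - 3*s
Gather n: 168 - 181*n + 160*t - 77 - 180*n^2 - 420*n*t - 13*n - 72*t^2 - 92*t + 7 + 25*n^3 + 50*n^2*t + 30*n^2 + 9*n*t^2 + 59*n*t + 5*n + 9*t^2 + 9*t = 25*n^3 + n^2*(50*t - 150) + n*(9*t^2 - 361*t - 189) - 63*t^2 + 77*t + 98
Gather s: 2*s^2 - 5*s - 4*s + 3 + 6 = 2*s^2 - 9*s + 9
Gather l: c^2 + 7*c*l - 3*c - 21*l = c^2 - 3*c + l*(7*c - 21)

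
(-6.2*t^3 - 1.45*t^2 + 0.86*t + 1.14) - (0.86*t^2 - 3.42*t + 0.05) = -6.2*t^3 - 2.31*t^2 + 4.28*t + 1.09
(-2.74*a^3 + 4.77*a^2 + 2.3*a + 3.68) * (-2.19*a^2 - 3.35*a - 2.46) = 6.0006*a^5 - 1.2673*a^4 - 14.2761*a^3 - 27.4984*a^2 - 17.986*a - 9.0528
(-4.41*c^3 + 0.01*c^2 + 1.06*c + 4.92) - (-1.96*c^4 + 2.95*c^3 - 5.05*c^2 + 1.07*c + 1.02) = 1.96*c^4 - 7.36*c^3 + 5.06*c^2 - 0.01*c + 3.9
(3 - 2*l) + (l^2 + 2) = l^2 - 2*l + 5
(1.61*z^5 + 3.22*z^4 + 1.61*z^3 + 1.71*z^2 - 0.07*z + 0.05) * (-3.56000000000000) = -5.7316*z^5 - 11.4632*z^4 - 5.7316*z^3 - 6.0876*z^2 + 0.2492*z - 0.178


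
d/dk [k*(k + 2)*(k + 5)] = 3*k^2 + 14*k + 10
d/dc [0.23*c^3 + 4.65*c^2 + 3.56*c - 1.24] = 0.69*c^2 + 9.3*c + 3.56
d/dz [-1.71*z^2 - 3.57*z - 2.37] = -3.42*z - 3.57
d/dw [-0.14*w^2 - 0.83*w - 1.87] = -0.28*w - 0.83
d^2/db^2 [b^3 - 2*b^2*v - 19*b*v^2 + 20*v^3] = 6*b - 4*v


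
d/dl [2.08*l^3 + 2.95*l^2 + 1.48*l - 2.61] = 6.24*l^2 + 5.9*l + 1.48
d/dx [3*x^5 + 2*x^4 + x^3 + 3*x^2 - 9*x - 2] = 15*x^4 + 8*x^3 + 3*x^2 + 6*x - 9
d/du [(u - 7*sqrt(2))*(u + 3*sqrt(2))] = 2*u - 4*sqrt(2)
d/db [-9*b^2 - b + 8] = -18*b - 1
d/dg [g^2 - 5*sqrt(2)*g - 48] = 2*g - 5*sqrt(2)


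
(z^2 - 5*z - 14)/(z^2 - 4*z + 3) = (z^2 - 5*z - 14)/(z^2 - 4*z + 3)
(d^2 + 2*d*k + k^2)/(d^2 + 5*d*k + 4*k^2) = (d + k)/(d + 4*k)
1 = 1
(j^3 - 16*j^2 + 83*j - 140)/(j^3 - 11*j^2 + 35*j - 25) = (j^2 - 11*j + 28)/(j^2 - 6*j + 5)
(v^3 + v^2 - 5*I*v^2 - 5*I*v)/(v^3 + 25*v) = (v + 1)/(v + 5*I)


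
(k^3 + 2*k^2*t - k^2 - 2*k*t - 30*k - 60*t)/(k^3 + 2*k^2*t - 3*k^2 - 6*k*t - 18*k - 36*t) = (k + 5)/(k + 3)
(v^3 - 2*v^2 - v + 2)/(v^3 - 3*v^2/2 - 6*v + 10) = 2*(v^2 - 1)/(2*v^2 + v - 10)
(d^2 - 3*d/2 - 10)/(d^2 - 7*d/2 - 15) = (d - 4)/(d - 6)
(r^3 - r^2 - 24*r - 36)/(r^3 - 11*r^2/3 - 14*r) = 3*(r^2 + 5*r + 6)/(r*(3*r + 7))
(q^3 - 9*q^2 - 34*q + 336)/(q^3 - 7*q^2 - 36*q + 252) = (q - 8)/(q - 6)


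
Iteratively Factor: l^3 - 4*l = (l)*(l^2 - 4) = l*(l - 2)*(l + 2)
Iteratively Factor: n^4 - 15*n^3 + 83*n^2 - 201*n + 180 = (n - 3)*(n^3 - 12*n^2 + 47*n - 60) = (n - 5)*(n - 3)*(n^2 - 7*n + 12) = (n - 5)*(n - 4)*(n - 3)*(n - 3)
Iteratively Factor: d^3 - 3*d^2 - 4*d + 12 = (d - 3)*(d^2 - 4) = (d - 3)*(d - 2)*(d + 2)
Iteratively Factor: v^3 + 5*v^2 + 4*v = (v + 4)*(v^2 + v) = v*(v + 4)*(v + 1)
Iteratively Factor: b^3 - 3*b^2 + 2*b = (b - 2)*(b^2 - b) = (b - 2)*(b - 1)*(b)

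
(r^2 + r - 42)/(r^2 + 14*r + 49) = (r - 6)/(r + 7)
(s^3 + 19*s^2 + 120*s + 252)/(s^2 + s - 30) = (s^2 + 13*s + 42)/(s - 5)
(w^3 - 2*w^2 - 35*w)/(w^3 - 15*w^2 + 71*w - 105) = w*(w + 5)/(w^2 - 8*w + 15)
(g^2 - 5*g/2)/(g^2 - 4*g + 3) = g*(2*g - 5)/(2*(g^2 - 4*g + 3))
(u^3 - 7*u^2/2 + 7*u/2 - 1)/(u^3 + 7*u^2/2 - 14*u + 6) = (u - 1)/(u + 6)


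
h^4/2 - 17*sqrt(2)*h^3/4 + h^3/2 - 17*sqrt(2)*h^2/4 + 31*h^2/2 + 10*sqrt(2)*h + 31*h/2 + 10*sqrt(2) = (h/2 + 1/2)*(h - 5*sqrt(2))*(h - 4*sqrt(2))*(h + sqrt(2)/2)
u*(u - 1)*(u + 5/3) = u^3 + 2*u^2/3 - 5*u/3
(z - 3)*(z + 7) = z^2 + 4*z - 21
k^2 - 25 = (k - 5)*(k + 5)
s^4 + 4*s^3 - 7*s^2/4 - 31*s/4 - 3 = (s - 3/2)*(s + 1/2)*(s + 1)*(s + 4)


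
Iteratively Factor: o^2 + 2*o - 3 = (o + 3)*(o - 1)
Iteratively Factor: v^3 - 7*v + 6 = (v - 1)*(v^2 + v - 6) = (v - 1)*(v + 3)*(v - 2)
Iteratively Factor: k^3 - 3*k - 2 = (k + 1)*(k^2 - k - 2) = (k - 2)*(k + 1)*(k + 1)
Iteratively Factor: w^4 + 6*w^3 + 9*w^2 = (w + 3)*(w^3 + 3*w^2) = (w + 3)^2*(w^2) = w*(w + 3)^2*(w)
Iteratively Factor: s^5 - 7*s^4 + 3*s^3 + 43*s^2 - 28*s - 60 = (s - 2)*(s^4 - 5*s^3 - 7*s^2 + 29*s + 30) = (s - 2)*(s + 1)*(s^3 - 6*s^2 - s + 30) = (s - 3)*(s - 2)*(s + 1)*(s^2 - 3*s - 10) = (s - 3)*(s - 2)*(s + 1)*(s + 2)*(s - 5)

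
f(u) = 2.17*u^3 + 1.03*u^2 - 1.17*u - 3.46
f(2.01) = 15.97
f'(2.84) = 57.19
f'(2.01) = 29.27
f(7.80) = 1079.86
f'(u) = 6.51*u^2 + 2.06*u - 1.17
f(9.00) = 1651.37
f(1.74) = 9.05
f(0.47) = -3.56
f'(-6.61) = 269.65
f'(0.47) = 1.24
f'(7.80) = 410.97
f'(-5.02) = 152.54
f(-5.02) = -246.15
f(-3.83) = -105.78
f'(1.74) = 22.12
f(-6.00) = -428.08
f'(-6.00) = 220.83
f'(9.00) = 544.68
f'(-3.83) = 86.43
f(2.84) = 51.23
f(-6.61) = -577.43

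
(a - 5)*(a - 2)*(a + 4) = a^3 - 3*a^2 - 18*a + 40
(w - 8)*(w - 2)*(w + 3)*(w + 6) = w^4 - w^3 - 56*w^2 - 36*w + 288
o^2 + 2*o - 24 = (o - 4)*(o + 6)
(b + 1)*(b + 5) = b^2 + 6*b + 5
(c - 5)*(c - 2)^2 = c^3 - 9*c^2 + 24*c - 20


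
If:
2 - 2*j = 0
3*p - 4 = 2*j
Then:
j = 1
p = 2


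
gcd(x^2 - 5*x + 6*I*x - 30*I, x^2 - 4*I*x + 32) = 1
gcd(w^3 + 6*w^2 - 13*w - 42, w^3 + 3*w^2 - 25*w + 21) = w^2 + 4*w - 21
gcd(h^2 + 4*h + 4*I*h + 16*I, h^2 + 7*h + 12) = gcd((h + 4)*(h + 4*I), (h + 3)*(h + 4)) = h + 4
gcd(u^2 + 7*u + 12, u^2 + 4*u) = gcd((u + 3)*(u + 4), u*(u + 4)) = u + 4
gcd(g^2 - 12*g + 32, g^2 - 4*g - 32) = g - 8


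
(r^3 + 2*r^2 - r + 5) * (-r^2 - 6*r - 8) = -r^5 - 8*r^4 - 19*r^3 - 15*r^2 - 22*r - 40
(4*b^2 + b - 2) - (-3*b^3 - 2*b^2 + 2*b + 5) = 3*b^3 + 6*b^2 - b - 7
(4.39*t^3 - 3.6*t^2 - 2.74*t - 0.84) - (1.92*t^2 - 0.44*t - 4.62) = 4.39*t^3 - 5.52*t^2 - 2.3*t + 3.78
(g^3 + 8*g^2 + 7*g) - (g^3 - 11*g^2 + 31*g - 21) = 19*g^2 - 24*g + 21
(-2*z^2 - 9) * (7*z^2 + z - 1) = -14*z^4 - 2*z^3 - 61*z^2 - 9*z + 9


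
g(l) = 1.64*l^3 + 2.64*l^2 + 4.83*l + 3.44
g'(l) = 4.92*l^2 + 5.28*l + 4.83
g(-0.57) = 1.24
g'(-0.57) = 3.42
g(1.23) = 16.43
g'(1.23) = 18.77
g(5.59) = 399.40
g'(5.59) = 188.09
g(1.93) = 34.39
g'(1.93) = 33.35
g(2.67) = 66.37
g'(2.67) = 54.00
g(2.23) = 45.53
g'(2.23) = 41.07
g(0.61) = 7.74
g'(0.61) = 9.88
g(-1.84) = -6.73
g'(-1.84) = 11.77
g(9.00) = 1456.31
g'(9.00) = 450.87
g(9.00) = 1456.31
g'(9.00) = 450.87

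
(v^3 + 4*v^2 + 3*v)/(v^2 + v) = v + 3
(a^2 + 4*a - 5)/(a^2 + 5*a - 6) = (a + 5)/(a + 6)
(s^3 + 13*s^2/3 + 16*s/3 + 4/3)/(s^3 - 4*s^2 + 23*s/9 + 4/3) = 3*(s^2 + 4*s + 4)/(3*s^2 - 13*s + 12)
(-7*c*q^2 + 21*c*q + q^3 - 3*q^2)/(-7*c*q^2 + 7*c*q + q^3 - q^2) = (q - 3)/(q - 1)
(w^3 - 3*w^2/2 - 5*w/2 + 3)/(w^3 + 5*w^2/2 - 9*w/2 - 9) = (w - 1)/(w + 3)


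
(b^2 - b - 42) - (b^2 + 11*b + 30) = -12*b - 72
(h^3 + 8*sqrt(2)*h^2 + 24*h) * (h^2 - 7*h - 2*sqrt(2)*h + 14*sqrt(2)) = h^5 - 7*h^4 + 6*sqrt(2)*h^4 - 42*sqrt(2)*h^3 - 8*h^3 - 48*sqrt(2)*h^2 + 56*h^2 + 336*sqrt(2)*h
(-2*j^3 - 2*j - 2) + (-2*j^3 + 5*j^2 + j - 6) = -4*j^3 + 5*j^2 - j - 8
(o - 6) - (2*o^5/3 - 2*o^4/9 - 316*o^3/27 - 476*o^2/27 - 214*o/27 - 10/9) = -2*o^5/3 + 2*o^4/9 + 316*o^3/27 + 476*o^2/27 + 241*o/27 - 44/9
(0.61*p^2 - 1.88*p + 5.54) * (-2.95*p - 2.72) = -1.7995*p^3 + 3.8868*p^2 - 11.2294*p - 15.0688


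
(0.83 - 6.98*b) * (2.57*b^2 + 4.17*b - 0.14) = -17.9386*b^3 - 26.9735*b^2 + 4.4383*b - 0.1162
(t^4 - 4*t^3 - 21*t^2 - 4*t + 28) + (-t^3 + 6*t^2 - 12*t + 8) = t^4 - 5*t^3 - 15*t^2 - 16*t + 36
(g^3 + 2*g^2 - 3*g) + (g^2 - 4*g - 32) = g^3 + 3*g^2 - 7*g - 32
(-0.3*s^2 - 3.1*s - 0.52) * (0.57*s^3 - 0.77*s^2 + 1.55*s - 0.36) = -0.171*s^5 - 1.536*s^4 + 1.6256*s^3 - 4.2966*s^2 + 0.31*s + 0.1872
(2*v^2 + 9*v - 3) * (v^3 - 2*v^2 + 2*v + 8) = 2*v^5 + 5*v^4 - 17*v^3 + 40*v^2 + 66*v - 24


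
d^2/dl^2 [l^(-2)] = 6/l^4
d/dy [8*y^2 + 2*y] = 16*y + 2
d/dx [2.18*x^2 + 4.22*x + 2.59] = 4.36*x + 4.22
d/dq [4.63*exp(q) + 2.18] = 4.63*exp(q)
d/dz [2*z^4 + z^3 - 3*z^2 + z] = 8*z^3 + 3*z^2 - 6*z + 1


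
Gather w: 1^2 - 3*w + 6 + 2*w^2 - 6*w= 2*w^2 - 9*w + 7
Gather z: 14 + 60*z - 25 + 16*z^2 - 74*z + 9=16*z^2 - 14*z - 2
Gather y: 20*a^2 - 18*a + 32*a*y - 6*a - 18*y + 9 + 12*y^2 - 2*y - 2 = 20*a^2 - 24*a + 12*y^2 + y*(32*a - 20) + 7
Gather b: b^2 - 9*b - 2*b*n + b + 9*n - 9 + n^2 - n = b^2 + b*(-2*n - 8) + n^2 + 8*n - 9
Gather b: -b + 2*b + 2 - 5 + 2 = b - 1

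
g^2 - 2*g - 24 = (g - 6)*(g + 4)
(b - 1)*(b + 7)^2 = b^3 + 13*b^2 + 35*b - 49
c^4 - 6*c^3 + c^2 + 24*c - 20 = (c - 5)*(c - 2)*(c - 1)*(c + 2)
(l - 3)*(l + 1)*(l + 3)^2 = l^4 + 4*l^3 - 6*l^2 - 36*l - 27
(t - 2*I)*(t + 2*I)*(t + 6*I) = t^3 + 6*I*t^2 + 4*t + 24*I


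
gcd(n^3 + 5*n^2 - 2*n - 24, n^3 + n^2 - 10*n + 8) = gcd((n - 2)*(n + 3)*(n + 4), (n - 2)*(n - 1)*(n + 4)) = n^2 + 2*n - 8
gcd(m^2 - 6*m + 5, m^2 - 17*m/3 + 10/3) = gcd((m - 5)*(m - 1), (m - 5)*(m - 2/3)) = m - 5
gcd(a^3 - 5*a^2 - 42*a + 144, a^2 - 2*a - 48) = a^2 - 2*a - 48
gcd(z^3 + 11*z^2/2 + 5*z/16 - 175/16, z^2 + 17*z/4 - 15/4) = z + 5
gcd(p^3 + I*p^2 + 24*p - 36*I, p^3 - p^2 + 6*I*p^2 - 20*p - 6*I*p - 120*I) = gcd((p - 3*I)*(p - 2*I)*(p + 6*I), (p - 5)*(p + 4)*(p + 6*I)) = p + 6*I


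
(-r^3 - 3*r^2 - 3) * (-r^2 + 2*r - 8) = r^5 + r^4 + 2*r^3 + 27*r^2 - 6*r + 24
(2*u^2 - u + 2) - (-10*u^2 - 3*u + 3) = 12*u^2 + 2*u - 1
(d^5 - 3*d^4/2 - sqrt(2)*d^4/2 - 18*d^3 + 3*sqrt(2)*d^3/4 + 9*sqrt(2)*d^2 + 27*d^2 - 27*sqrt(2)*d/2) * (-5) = -5*d^5 + 5*sqrt(2)*d^4/2 + 15*d^4/2 - 15*sqrt(2)*d^3/4 + 90*d^3 - 135*d^2 - 45*sqrt(2)*d^2 + 135*sqrt(2)*d/2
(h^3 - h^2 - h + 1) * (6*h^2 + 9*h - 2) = 6*h^5 + 3*h^4 - 17*h^3 - h^2 + 11*h - 2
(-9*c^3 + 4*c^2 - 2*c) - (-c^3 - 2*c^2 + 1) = -8*c^3 + 6*c^2 - 2*c - 1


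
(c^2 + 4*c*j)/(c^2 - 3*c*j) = (c + 4*j)/(c - 3*j)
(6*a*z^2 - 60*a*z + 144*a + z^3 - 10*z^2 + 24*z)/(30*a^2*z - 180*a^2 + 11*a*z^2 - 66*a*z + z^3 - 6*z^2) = (z - 4)/(5*a + z)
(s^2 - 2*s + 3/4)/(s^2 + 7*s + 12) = (s^2 - 2*s + 3/4)/(s^2 + 7*s + 12)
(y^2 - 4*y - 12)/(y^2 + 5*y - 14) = (y^2 - 4*y - 12)/(y^2 + 5*y - 14)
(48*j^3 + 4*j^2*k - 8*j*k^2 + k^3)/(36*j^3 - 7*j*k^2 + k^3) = (4*j - k)/(3*j - k)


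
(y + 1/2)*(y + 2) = y^2 + 5*y/2 + 1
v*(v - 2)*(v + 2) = v^3 - 4*v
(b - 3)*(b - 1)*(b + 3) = b^3 - b^2 - 9*b + 9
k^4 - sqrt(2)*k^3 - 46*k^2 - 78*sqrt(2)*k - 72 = (k - 6*sqrt(2))*(k + sqrt(2))^2*(k + 3*sqrt(2))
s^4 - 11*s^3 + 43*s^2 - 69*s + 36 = (s - 4)*(s - 3)^2*(s - 1)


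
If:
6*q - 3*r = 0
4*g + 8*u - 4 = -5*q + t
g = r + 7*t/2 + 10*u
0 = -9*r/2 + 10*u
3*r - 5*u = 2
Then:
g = -288/65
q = 4/3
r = 8/3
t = -1064/195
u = 6/5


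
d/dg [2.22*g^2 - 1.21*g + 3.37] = 4.44*g - 1.21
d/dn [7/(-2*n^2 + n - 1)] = 7*(4*n - 1)/(2*n^2 - n + 1)^2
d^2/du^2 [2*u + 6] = 0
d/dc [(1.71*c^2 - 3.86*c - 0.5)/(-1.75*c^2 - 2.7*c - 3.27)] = (-11.372*c^2 - 12.9334*c + 11.2722)/(3.0625*c^4 + 9.45*c^3 + 18.735*c^2 + 17.658*c + 10.6929)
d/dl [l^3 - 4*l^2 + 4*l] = 3*l^2 - 8*l + 4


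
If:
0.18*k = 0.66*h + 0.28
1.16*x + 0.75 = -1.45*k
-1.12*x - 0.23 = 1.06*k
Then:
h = -0.82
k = -1.45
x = 1.17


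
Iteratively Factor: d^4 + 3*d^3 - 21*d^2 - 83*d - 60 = (d + 4)*(d^3 - d^2 - 17*d - 15) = (d + 3)*(d + 4)*(d^2 - 4*d - 5) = (d - 5)*(d + 3)*(d + 4)*(d + 1)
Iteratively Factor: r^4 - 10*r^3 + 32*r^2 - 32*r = (r - 4)*(r^3 - 6*r^2 + 8*r) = r*(r - 4)*(r^2 - 6*r + 8) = r*(r - 4)*(r - 2)*(r - 4)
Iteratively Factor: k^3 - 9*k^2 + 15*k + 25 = (k - 5)*(k^2 - 4*k - 5) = (k - 5)*(k + 1)*(k - 5)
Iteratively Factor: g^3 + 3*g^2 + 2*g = (g + 1)*(g^2 + 2*g) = (g + 1)*(g + 2)*(g)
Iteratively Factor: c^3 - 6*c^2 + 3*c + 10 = (c - 2)*(c^2 - 4*c - 5) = (c - 2)*(c + 1)*(c - 5)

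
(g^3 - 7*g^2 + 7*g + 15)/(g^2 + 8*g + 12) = (g^3 - 7*g^2 + 7*g + 15)/(g^2 + 8*g + 12)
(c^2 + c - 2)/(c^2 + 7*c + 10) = (c - 1)/(c + 5)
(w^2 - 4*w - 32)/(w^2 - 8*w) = (w + 4)/w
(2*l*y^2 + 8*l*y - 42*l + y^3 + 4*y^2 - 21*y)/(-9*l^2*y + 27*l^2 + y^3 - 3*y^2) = (2*l*y + 14*l + y^2 + 7*y)/(-9*l^2 + y^2)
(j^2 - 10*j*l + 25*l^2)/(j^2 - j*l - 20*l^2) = (j - 5*l)/(j + 4*l)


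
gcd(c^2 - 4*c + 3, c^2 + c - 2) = c - 1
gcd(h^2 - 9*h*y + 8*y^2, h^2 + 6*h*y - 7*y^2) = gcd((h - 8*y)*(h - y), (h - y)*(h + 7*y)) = -h + y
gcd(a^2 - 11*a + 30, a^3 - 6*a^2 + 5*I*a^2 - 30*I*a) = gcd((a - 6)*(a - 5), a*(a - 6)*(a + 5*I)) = a - 6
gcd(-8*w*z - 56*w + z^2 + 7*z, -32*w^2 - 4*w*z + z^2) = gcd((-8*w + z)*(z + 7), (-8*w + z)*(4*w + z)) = -8*w + z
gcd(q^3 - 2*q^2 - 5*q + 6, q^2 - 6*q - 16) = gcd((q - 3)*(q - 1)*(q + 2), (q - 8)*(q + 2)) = q + 2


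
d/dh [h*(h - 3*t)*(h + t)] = 3*h^2 - 4*h*t - 3*t^2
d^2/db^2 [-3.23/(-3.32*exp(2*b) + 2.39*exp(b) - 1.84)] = ((7.7197 - 42.8944*exp(b))*(3.32*exp(2*b) - 2.39*exp(b) + 1.84) + 3.23*(6.64*exp(b) - 2.39)*(13.28*exp(b) - 4.78)*exp(b))*exp(b)/(3.32*exp(2*b) - 2.39*exp(b) + 1.84)^3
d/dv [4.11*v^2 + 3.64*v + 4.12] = 8.22*v + 3.64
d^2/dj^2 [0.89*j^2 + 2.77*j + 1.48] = 1.78000000000000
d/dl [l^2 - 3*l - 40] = 2*l - 3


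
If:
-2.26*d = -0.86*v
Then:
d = 0.380530973451327*v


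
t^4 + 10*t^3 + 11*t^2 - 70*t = t*(t - 2)*(t + 5)*(t + 7)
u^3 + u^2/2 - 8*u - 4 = (u + 1/2)*(u - 2*sqrt(2))*(u + 2*sqrt(2))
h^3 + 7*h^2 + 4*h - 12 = (h - 1)*(h + 2)*(h + 6)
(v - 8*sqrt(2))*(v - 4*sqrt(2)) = v^2 - 12*sqrt(2)*v + 64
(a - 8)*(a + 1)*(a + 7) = a^3 - 57*a - 56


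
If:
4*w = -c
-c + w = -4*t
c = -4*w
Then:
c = -4*w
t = -5*w/4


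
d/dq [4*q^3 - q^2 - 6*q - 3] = 12*q^2 - 2*q - 6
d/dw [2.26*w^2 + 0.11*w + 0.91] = 4.52*w + 0.11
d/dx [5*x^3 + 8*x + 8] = 15*x^2 + 8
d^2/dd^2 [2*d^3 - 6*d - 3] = 12*d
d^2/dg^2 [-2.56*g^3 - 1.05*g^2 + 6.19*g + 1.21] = -15.36*g - 2.1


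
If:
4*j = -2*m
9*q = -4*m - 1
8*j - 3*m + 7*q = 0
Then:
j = 1/26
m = -1/13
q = -1/13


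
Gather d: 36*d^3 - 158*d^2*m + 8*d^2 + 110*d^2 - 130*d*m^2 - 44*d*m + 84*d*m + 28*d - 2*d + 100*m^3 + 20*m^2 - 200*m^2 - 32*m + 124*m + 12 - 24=36*d^3 + d^2*(118 - 158*m) + d*(-130*m^2 + 40*m + 26) + 100*m^3 - 180*m^2 + 92*m - 12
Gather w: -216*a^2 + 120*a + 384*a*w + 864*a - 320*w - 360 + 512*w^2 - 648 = -216*a^2 + 984*a + 512*w^2 + w*(384*a - 320) - 1008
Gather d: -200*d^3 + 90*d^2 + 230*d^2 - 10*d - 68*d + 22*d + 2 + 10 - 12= -200*d^3 + 320*d^2 - 56*d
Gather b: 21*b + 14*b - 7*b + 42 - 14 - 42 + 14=28*b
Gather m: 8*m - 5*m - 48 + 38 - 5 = 3*m - 15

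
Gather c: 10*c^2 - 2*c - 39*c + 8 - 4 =10*c^2 - 41*c + 4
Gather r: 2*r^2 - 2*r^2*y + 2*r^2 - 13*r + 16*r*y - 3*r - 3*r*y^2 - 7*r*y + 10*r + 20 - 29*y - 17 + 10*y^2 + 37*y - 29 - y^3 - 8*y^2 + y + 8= r^2*(4 - 2*y) + r*(-3*y^2 + 9*y - 6) - y^3 + 2*y^2 + 9*y - 18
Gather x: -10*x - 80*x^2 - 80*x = -80*x^2 - 90*x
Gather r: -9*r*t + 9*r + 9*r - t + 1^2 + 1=r*(18 - 9*t) - t + 2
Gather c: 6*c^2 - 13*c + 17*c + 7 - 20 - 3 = 6*c^2 + 4*c - 16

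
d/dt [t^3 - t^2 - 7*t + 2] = 3*t^2 - 2*t - 7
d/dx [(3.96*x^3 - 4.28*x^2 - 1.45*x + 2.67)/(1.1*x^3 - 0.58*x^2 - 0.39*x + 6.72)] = (-1.77635683940025e-15*x^5 + 2.4112*x^4 + 0.101200000000001*x^3 + 71.8508*x^2 - 54.426*x - 8.7027)/(1.21*x^6 - 1.276*x^5 - 0.5216*x^4 + 15.2364*x^3 - 7.6431*x^2 - 5.2416*x + 45.1584)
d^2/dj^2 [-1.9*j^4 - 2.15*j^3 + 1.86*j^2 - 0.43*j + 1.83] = -22.8*j^2 - 12.9*j + 3.72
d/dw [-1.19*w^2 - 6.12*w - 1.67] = -2.38*w - 6.12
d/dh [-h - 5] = -1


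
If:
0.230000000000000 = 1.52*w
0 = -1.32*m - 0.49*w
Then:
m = -0.06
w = 0.15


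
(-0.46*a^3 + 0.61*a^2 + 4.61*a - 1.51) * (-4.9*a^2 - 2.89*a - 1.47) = 2.254*a^5 - 1.6596*a^4 - 23.6757*a^3 - 6.8206*a^2 - 2.4128*a + 2.2197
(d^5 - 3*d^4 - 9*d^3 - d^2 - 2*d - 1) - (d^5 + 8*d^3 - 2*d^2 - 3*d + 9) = -3*d^4 - 17*d^3 + d^2 + d - 10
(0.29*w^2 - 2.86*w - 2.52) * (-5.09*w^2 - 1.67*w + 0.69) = -1.4761*w^4 + 14.0731*w^3 + 17.8031*w^2 + 2.235*w - 1.7388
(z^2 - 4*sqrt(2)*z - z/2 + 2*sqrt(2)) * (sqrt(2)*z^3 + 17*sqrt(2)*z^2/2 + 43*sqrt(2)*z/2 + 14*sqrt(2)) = sqrt(2)*z^5 - 8*z^4 + 8*sqrt(2)*z^4 - 64*z^3 + 69*sqrt(2)*z^3/4 - 138*z^2 + 13*sqrt(2)*z^2/4 - 26*z - 7*sqrt(2)*z + 56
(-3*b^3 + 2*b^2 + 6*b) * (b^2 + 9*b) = -3*b^5 - 25*b^4 + 24*b^3 + 54*b^2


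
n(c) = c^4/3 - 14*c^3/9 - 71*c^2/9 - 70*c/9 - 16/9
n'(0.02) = -8.10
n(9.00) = 342.22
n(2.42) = -77.41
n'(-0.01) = -7.62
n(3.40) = -136.01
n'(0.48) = -16.28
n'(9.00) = 444.22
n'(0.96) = -26.05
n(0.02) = -1.94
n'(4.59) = -49.58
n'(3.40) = -62.96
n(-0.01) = -1.70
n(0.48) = -7.48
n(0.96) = -17.61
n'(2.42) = -54.39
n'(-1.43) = 1.34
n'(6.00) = 17.56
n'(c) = 4*c^3/3 - 14*c^2/3 - 142*c/9 - 70/9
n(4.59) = -206.15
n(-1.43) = -0.84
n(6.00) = -236.44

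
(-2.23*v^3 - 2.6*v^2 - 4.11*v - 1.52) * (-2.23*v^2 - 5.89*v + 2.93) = 4.9729*v^5 + 18.9327*v^4 + 17.9454*v^3 + 19.9795*v^2 - 3.0895*v - 4.4536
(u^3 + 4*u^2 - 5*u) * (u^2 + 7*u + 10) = u^5 + 11*u^4 + 33*u^3 + 5*u^2 - 50*u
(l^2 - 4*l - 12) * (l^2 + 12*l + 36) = l^4 + 8*l^3 - 24*l^2 - 288*l - 432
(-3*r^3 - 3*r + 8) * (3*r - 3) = -9*r^4 + 9*r^3 - 9*r^2 + 33*r - 24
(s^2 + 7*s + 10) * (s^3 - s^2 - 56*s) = s^5 + 6*s^4 - 53*s^3 - 402*s^2 - 560*s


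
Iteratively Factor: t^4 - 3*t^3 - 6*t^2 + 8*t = (t)*(t^3 - 3*t^2 - 6*t + 8) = t*(t - 4)*(t^2 + t - 2) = t*(t - 4)*(t + 2)*(t - 1)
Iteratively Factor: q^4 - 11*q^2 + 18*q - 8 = (q - 1)*(q^3 + q^2 - 10*q + 8) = (q - 2)*(q - 1)*(q^2 + 3*q - 4) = (q - 2)*(q - 1)*(q + 4)*(q - 1)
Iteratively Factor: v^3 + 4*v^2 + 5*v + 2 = (v + 1)*(v^2 + 3*v + 2) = (v + 1)^2*(v + 2)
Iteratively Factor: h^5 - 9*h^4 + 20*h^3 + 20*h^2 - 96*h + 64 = (h - 4)*(h^4 - 5*h^3 + 20*h - 16) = (h - 4)^2*(h^3 - h^2 - 4*h + 4) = (h - 4)^2*(h - 1)*(h^2 - 4) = (h - 4)^2*(h - 1)*(h + 2)*(h - 2)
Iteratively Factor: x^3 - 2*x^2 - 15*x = (x + 3)*(x^2 - 5*x) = x*(x + 3)*(x - 5)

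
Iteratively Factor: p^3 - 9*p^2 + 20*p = (p - 4)*(p^2 - 5*p) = p*(p - 4)*(p - 5)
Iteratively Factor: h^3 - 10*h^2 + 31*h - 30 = (h - 5)*(h^2 - 5*h + 6) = (h - 5)*(h - 3)*(h - 2)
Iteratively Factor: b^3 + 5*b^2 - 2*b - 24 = (b + 4)*(b^2 + b - 6) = (b - 2)*(b + 4)*(b + 3)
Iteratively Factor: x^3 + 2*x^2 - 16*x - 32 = (x + 4)*(x^2 - 2*x - 8) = (x + 2)*(x + 4)*(x - 4)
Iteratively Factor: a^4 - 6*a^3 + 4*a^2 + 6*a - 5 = (a + 1)*(a^3 - 7*a^2 + 11*a - 5) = (a - 1)*(a + 1)*(a^2 - 6*a + 5) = (a - 5)*(a - 1)*(a + 1)*(a - 1)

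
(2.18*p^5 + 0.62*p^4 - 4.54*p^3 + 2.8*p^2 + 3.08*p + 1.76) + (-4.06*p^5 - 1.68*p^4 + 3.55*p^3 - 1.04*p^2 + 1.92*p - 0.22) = -1.88*p^5 - 1.06*p^4 - 0.99*p^3 + 1.76*p^2 + 5.0*p + 1.54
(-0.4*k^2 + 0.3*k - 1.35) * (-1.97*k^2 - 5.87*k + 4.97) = 0.788*k^4 + 1.757*k^3 - 1.0895*k^2 + 9.4155*k - 6.7095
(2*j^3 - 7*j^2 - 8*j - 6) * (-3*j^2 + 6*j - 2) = -6*j^5 + 33*j^4 - 22*j^3 - 16*j^2 - 20*j + 12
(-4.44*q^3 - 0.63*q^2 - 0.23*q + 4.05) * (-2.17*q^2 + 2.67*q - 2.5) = 9.6348*q^5 - 10.4877*q^4 + 9.917*q^3 - 7.8276*q^2 + 11.3885*q - 10.125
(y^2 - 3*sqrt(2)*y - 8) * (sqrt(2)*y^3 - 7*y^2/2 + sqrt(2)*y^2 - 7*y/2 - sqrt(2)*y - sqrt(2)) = sqrt(2)*y^5 - 19*y^4/2 + sqrt(2)*y^4 - 19*y^3/2 + 3*sqrt(2)*y^3/2 + 3*sqrt(2)*y^2/2 + 34*y^2 + 8*sqrt(2)*y + 34*y + 8*sqrt(2)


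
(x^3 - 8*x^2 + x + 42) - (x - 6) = x^3 - 8*x^2 + 48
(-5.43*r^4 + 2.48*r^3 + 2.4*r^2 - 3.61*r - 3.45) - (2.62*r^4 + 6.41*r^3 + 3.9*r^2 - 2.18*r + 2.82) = -8.05*r^4 - 3.93*r^3 - 1.5*r^2 - 1.43*r - 6.27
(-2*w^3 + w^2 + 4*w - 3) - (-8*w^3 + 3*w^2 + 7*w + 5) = 6*w^3 - 2*w^2 - 3*w - 8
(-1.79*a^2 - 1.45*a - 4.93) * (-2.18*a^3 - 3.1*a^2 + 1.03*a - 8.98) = 3.9022*a^5 + 8.71*a^4 + 13.3987*a^3 + 29.8637*a^2 + 7.9431*a + 44.2714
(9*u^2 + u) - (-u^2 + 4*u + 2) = 10*u^2 - 3*u - 2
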